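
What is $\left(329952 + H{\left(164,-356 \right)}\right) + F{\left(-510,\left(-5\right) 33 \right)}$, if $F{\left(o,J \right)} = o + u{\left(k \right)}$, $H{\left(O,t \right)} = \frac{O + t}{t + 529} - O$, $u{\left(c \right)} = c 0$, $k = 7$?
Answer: $\frac{56964902}{173} \approx 3.2928 \cdot 10^{5}$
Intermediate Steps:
$u{\left(c \right)} = 0$
$H{\left(O,t \right)} = - O + \frac{O + t}{529 + t}$ ($H{\left(O,t \right)} = \frac{O + t}{529 + t} - O = - O + \frac{O + t}{529 + t}$)
$F{\left(o,J \right)} = o$ ($F{\left(o,J \right)} = o + 0 = o$)
$\left(329952 + H{\left(164,-356 \right)}\right) + F{\left(-510,\left(-5\right) 33 \right)} = \left(329952 + \frac{-356 - 86592 - 164 \left(-356\right)}{529 - 356}\right) - 510 = \left(329952 + \frac{-356 - 86592 + 58384}{173}\right) - 510 = \left(329952 + \frac{1}{173} \left(-28564\right)\right) - 510 = \left(329952 - \frac{28564}{173}\right) - 510 = \frac{57053132}{173} - 510 = \frac{56964902}{173}$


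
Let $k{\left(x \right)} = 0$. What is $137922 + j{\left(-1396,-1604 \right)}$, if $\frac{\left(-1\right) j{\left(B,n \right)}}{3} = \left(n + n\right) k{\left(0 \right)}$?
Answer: $137922$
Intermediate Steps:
$j{\left(B,n \right)} = 0$ ($j{\left(B,n \right)} = - 3 \left(n + n\right) 0 = - 3 \cdot 2 n 0 = \left(-3\right) 0 = 0$)
$137922 + j{\left(-1396,-1604 \right)} = 137922 + 0 = 137922$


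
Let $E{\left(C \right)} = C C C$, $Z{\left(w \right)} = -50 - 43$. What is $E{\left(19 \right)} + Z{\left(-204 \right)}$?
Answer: $6766$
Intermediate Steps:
$Z{\left(w \right)} = -93$
$E{\left(C \right)} = C^{3}$ ($E{\left(C \right)} = C^{2} C = C^{3}$)
$E{\left(19 \right)} + Z{\left(-204 \right)} = 19^{3} - 93 = 6859 - 93 = 6766$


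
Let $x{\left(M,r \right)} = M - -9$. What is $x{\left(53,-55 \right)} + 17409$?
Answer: $17471$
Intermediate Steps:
$x{\left(M,r \right)} = 9 + M$ ($x{\left(M,r \right)} = M + 9 = 9 + M$)
$x{\left(53,-55 \right)} + 17409 = \left(9 + 53\right) + 17409 = 62 + 17409 = 17471$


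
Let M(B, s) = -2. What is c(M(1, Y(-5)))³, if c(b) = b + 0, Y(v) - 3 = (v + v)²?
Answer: -8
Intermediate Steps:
Y(v) = 3 + 4*v² (Y(v) = 3 + (v + v)² = 3 + (2*v)² = 3 + 4*v²)
c(b) = b
c(M(1, Y(-5)))³ = (-2)³ = -8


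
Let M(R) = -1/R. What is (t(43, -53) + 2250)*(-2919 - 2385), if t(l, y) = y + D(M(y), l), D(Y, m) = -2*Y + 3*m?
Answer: -653855904/53 ≈ -1.2337e+7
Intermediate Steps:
t(l, y) = y + 2/y + 3*l (t(l, y) = y + (-(-2)/y + 3*l) = y + (2/y + 3*l) = y + 2/y + 3*l)
(t(43, -53) + 2250)*(-2919 - 2385) = ((-53 + 2/(-53) + 3*43) + 2250)*(-2919 - 2385) = ((-53 + 2*(-1/53) + 129) + 2250)*(-5304) = ((-53 - 2/53 + 129) + 2250)*(-5304) = (4026/53 + 2250)*(-5304) = (123276/53)*(-5304) = -653855904/53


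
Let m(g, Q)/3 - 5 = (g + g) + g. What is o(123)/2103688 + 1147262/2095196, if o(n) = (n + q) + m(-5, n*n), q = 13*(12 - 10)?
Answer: 603432657645/1101909670712 ≈ 0.54762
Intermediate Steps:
q = 26 (q = 13*2 = 26)
m(g, Q) = 15 + 9*g (m(g, Q) = 15 + 3*((g + g) + g) = 15 + 3*(2*g + g) = 15 + 3*(3*g) = 15 + 9*g)
o(n) = -4 + n (o(n) = (n + 26) + (15 + 9*(-5)) = (26 + n) + (15 - 45) = (26 + n) - 30 = -4 + n)
o(123)/2103688 + 1147262/2095196 = (-4 + 123)/2103688 + 1147262/2095196 = 119*(1/2103688) + 1147262*(1/2095196) = 119/2103688 + 573631/1047598 = 603432657645/1101909670712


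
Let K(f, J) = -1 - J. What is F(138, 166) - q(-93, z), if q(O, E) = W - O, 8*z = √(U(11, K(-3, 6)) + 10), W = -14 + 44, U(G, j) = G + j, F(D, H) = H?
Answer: 43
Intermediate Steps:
W = 30
z = √14/8 (z = √((11 + (-1 - 1*6)) + 10)/8 = √((11 + (-1 - 6)) + 10)/8 = √((11 - 7) + 10)/8 = √(4 + 10)/8 = √14/8 ≈ 0.46771)
q(O, E) = 30 - O
F(138, 166) - q(-93, z) = 166 - (30 - 1*(-93)) = 166 - (30 + 93) = 166 - 1*123 = 166 - 123 = 43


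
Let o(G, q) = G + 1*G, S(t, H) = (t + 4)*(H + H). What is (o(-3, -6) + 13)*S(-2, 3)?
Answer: 84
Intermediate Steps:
S(t, H) = 2*H*(4 + t) (S(t, H) = (4 + t)*(2*H) = 2*H*(4 + t))
o(G, q) = 2*G (o(G, q) = G + G = 2*G)
(o(-3, -6) + 13)*S(-2, 3) = (2*(-3) + 13)*(2*3*(4 - 2)) = (-6 + 13)*(2*3*2) = 7*12 = 84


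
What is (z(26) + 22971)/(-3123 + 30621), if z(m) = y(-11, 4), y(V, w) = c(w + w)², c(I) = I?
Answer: 23035/27498 ≈ 0.83770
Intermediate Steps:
y(V, w) = 4*w² (y(V, w) = (w + w)² = (2*w)² = 4*w²)
z(m) = 64 (z(m) = 4*4² = 4*16 = 64)
(z(26) + 22971)/(-3123 + 30621) = (64 + 22971)/(-3123 + 30621) = 23035/27498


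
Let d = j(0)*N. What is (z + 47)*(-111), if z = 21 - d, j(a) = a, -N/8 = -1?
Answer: -7548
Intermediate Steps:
N = 8 (N = -8*(-1) = 8)
d = 0 (d = 0*8 = 0)
z = 21 (z = 21 - 1*0 = 21 + 0 = 21)
(z + 47)*(-111) = (21 + 47)*(-111) = 68*(-111) = -7548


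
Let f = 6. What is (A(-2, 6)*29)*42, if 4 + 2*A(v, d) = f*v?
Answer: -9744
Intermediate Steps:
A(v, d) = -2 + 3*v (A(v, d) = -2 + (6*v)/2 = -2 + 3*v)
(A(-2, 6)*29)*42 = ((-2 + 3*(-2))*29)*42 = ((-2 - 6)*29)*42 = -8*29*42 = -232*42 = -9744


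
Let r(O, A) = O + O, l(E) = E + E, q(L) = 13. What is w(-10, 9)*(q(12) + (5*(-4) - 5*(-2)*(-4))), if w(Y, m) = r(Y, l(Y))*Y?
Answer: -9400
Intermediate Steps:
l(E) = 2*E
r(O, A) = 2*O
w(Y, m) = 2*Y² (w(Y, m) = (2*Y)*Y = 2*Y²)
w(-10, 9)*(q(12) + (5*(-4) - 5*(-2)*(-4))) = (2*(-10)²)*(13 + (5*(-4) - 5*(-2)*(-4))) = (2*100)*(13 + (-20 + 10*(-4))) = 200*(13 + (-20 - 40)) = 200*(13 - 60) = 200*(-47) = -9400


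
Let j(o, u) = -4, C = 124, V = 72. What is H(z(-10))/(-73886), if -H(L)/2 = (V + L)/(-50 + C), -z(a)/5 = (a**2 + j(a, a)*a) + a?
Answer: -289/1366891 ≈ -0.00021143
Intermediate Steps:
z(a) = -5*a**2 + 15*a (z(a) = -5*((a**2 - 4*a) + a) = -5*(a**2 - 3*a) = -5*a**2 + 15*a)
H(L) = -72/37 - L/37 (H(L) = -2*(72 + L)/(-50 + 124) = -2*(72 + L)/74 = -2*(36/37 + L/74) = -72/37 - L/37)
H(z(-10))/(-73886) = (-72/37 - 5*(-10)*(3 - 1*(-10))/37)/(-73886) = (-72/37 - 5*(-10)*(3 + 10)/37)*(-1/73886) = (-72/37 - 5*(-10)*13/37)*(-1/73886) = (-72/37 - 1/37*(-650))*(-1/73886) = (-72/37 + 650/37)*(-1/73886) = (578/37)*(-1/73886) = -289/1366891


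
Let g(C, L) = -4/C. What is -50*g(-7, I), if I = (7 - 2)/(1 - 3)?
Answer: -200/7 ≈ -28.571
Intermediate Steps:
I = -5/2 (I = 5/(-2) = 5*(-1/2) = -5/2 ≈ -2.5000)
-50*g(-7, I) = -(-200)/(-7) = -(-200)*(-1)/7 = -50*4/7 = -200/7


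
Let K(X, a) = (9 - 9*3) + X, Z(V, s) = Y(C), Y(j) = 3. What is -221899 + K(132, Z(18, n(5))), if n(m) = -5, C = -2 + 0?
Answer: -221785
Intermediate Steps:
C = -2
Z(V, s) = 3
K(X, a) = -18 + X (K(X, a) = (9 - 27) + X = -18 + X)
-221899 + K(132, Z(18, n(5))) = -221899 + (-18 + 132) = -221899 + 114 = -221785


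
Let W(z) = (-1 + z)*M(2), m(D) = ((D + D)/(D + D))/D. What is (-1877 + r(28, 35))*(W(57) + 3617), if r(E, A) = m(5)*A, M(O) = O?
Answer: -6973230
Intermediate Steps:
m(D) = 1/D (m(D) = ((2*D)/((2*D)))/D = ((2*D)*(1/(2*D)))/D = 1/D)
W(z) = -2 + 2*z (W(z) = (-1 + z)*2 = -2 + 2*z)
r(E, A) = A/5
(-1877 + r(28, 35))*(W(57) + 3617) = (-1877 + (⅕)*35)*((-2 + 2*57) + 3617) = (-1877 + 7)*((-2 + 114) + 3617) = -1870*(112 + 3617) = -1870*3729 = -6973230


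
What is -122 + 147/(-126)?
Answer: -739/6 ≈ -123.17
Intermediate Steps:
-122 + 147/(-126) = -122 - 1/126*147 = -122 - 7/6 = -739/6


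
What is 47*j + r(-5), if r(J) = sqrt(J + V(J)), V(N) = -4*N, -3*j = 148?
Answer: -6956/3 + sqrt(15) ≈ -2314.8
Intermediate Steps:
j = -148/3 (j = -1/3*148 = -148/3 ≈ -49.333)
r(J) = sqrt(3)*sqrt(-J) (r(J) = sqrt(J - 4*J) = sqrt(-3*J) = sqrt(3)*sqrt(-J))
47*j + r(-5) = 47*(-148/3) + sqrt(3)*sqrt(-1*(-5)) = -6956/3 + sqrt(3)*sqrt(5) = -6956/3 + sqrt(15)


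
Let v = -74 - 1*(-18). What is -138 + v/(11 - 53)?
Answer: -410/3 ≈ -136.67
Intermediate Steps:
v = -56 (v = -74 + 18 = -56)
-138 + v/(11 - 53) = -138 - 56/(11 - 53) = -138 - 56/(-42) = -138 - 56*(-1/42) = -138 + 4/3 = -410/3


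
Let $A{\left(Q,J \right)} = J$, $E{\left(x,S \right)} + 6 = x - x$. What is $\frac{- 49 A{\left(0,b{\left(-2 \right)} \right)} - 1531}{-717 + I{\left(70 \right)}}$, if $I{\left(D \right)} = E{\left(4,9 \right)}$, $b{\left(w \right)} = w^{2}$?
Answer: $\frac{1727}{723} \approx 2.3887$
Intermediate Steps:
$E{\left(x,S \right)} = -6$ ($E{\left(x,S \right)} = -6 + \left(x - x\right) = -6 + 0 = -6$)
$I{\left(D \right)} = -6$
$\frac{- 49 A{\left(0,b{\left(-2 \right)} \right)} - 1531}{-717 + I{\left(70 \right)}} = \frac{- 49 \left(-2\right)^{2} - 1531}{-717 - 6} = \frac{\left(-49\right) 4 - 1531}{-723} = \left(-196 - 1531\right) \left(- \frac{1}{723}\right) = \left(-1727\right) \left(- \frac{1}{723}\right) = \frac{1727}{723}$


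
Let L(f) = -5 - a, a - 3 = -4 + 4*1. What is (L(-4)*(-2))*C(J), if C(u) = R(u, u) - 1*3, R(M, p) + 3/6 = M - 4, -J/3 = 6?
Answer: -408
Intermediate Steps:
J = -18 (J = -3*6 = -18)
a = 3 (a = 3 + (-4 + 4*1) = 3 + (-4 + 4) = 3 + 0 = 3)
R(M, p) = -9/2 + M (R(M, p) = -½ + (M - 4) = -½ + (-4 + M) = -9/2 + M)
L(f) = -8 (L(f) = -5 - 1*3 = -5 - 3 = -8)
C(u) = -15/2 + u (C(u) = (-9/2 + u) - 1*3 = (-9/2 + u) - 3 = -15/2 + u)
(L(-4)*(-2))*C(J) = (-8*(-2))*(-15/2 - 18) = 16*(-51/2) = -408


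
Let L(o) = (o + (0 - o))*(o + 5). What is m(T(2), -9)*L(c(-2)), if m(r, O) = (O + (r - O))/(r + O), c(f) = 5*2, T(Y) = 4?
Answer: 0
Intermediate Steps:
c(f) = 10
L(o) = 0 (L(o) = (o - o)*(5 + o) = 0*(5 + o) = 0)
m(r, O) = r/(O + r)
m(T(2), -9)*L(c(-2)) = (4/(-9 + 4))*0 = (4/(-5))*0 = (4*(-1/5))*0 = -4/5*0 = 0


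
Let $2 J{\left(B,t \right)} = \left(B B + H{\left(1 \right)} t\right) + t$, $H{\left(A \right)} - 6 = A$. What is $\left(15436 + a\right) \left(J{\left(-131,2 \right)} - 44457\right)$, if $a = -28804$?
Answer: $479490108$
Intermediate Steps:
$H{\left(A \right)} = 6 + A$
$J{\left(B,t \right)} = \frac{B^{2}}{2} + 4 t$ ($J{\left(B,t \right)} = \frac{\left(B B + \left(6 + 1\right) t\right) + t}{2} = \frac{\left(B^{2} + 7 t\right) + t}{2} = \frac{B^{2} + 8 t}{2} = \frac{B^{2}}{2} + 4 t$)
$\left(15436 + a\right) \left(J{\left(-131,2 \right)} - 44457\right) = \left(15436 - 28804\right) \left(\left(\frac{\left(-131\right)^{2}}{2} + 4 \cdot 2\right) - 44457\right) = - 13368 \left(\left(\frac{1}{2} \cdot 17161 + 8\right) - 44457\right) = - 13368 \left(\left(\frac{17161}{2} + 8\right) - 44457\right) = - 13368 \left(\frac{17177}{2} - 44457\right) = \left(-13368\right) \left(- \frac{71737}{2}\right) = 479490108$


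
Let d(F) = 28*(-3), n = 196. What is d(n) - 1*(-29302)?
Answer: 29218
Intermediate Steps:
d(F) = -84
d(n) - 1*(-29302) = -84 - 1*(-29302) = -84 + 29302 = 29218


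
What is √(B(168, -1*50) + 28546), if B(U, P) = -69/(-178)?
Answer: √904463746/178 ≈ 168.96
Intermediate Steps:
B(U, P) = 69/178 (B(U, P) = -69*(-1/178) = 69/178)
√(B(168, -1*50) + 28546) = √(69/178 + 28546) = √(5081257/178) = √904463746/178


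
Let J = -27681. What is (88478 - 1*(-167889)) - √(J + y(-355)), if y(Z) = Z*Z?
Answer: 256367 - 2*√24586 ≈ 2.5605e+5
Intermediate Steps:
y(Z) = Z²
(88478 - 1*(-167889)) - √(J + y(-355)) = (88478 - 1*(-167889)) - √(-27681 + (-355)²) = (88478 + 167889) - √(-27681 + 126025) = 256367 - √98344 = 256367 - 2*√24586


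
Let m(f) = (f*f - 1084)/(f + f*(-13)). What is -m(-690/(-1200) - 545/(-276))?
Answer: -8207959031/233065440 ≈ -35.217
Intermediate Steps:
m(f) = -(-1084 + f²)/(12*f) (m(f) = (f² - 1084)/(f - 13*f) = (-1084 + f²)/((-12*f)) = (-1084 + f²)*(-1/(12*f)) = -(-1084 + f²)/(12*f))
-m(-690/(-1200) - 545/(-276)) = -(1084 - (-690/(-1200) - 545/(-276))²)/(12*(-690/(-1200) - 545/(-276))) = -(1084 - (-690*(-1/1200) - 545*(-1/276))²)/(12*(-690*(-1/1200) - 545*(-1/276))) = -(1084 - (23/40 + 545/276)²)/(12*(23/40 + 545/276)) = -(1084 - (7037/2760)²)/(12*7037/2760) = -2760*(1084 - 1*49519369/7617600)/(12*7037) = -2760*(1084 - 49519369/7617600)/(12*7037) = -2760*8207959031/(12*7037*7617600) = -1*8207959031/233065440 = -8207959031/233065440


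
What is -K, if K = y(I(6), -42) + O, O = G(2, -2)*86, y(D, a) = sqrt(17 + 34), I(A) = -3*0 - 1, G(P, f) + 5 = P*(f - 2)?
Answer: 1118 - sqrt(51) ≈ 1110.9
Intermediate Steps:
G(P, f) = -5 + P*(-2 + f) (G(P, f) = -5 + P*(f - 2) = -5 + P*(-2 + f))
I(A) = -1 (I(A) = 0 - 1 = -1)
y(D, a) = sqrt(51)
O = -1118 (O = (-5 - 2*2 + 2*(-2))*86 = (-5 - 4 - 4)*86 = -13*86 = -1118)
K = -1118 + sqrt(51) (K = sqrt(51) - 1118 = -1118 + sqrt(51) ≈ -1110.9)
-K = -(-1118 + sqrt(51)) = 1118 - sqrt(51)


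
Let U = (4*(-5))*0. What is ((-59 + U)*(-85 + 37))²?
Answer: 8020224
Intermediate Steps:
U = 0 (U = -20*0 = 0)
((-59 + U)*(-85 + 37))² = ((-59 + 0)*(-85 + 37))² = (-59*(-48))² = 2832² = 8020224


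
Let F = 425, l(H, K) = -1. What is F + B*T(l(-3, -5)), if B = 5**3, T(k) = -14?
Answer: -1325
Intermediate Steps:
B = 125
F + B*T(l(-3, -5)) = 425 + 125*(-14) = 425 - 1750 = -1325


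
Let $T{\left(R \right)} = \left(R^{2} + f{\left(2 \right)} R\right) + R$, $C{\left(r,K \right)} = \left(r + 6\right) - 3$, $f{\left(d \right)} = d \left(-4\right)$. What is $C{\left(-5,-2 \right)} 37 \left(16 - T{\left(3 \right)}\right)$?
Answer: $-2072$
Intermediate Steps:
$f{\left(d \right)} = - 4 d$
$C{\left(r,K \right)} = 3 + r$ ($C{\left(r,K \right)} = \left(6 + r\right) - 3 = 3 + r$)
$T{\left(R \right)} = R^{2} - 7 R$ ($T{\left(R \right)} = \left(R^{2} + \left(-4\right) 2 R\right) + R = \left(R^{2} - 8 R\right) + R = R^{2} - 7 R$)
$C{\left(-5,-2 \right)} 37 \left(16 - T{\left(3 \right)}\right) = \left(3 - 5\right) 37 \left(16 - 3 \left(-7 + 3\right)\right) = \left(-2\right) 37 \left(16 - 3 \left(-4\right)\right) = - 74 \left(16 - -12\right) = - 74 \left(16 + 12\right) = \left(-74\right) 28 = -2072$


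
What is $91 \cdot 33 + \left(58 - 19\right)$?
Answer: $3042$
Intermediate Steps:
$91 \cdot 33 + \left(58 - 19\right) = 3003 + 39 = 3042$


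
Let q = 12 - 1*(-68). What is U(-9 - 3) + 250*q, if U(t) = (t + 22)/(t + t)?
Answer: 239995/12 ≈ 20000.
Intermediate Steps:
q = 80 (q = 12 + 68 = 80)
U(t) = (22 + t)/(2*t) (U(t) = (22 + t)/((2*t)) = (22 + t)*(1/(2*t)) = (22 + t)/(2*t))
U(-9 - 3) + 250*q = (22 + (-9 - 3))/(2*(-9 - 3)) + 250*80 = (1/2)*(22 - 12)/(-12) + 20000 = (1/2)*(-1/12)*10 + 20000 = -5/12 + 20000 = 239995/12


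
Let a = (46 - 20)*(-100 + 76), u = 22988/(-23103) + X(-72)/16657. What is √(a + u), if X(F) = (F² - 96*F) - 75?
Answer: I*√10272179725367954983/128275557 ≈ 24.985*I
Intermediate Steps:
X(F) = -75 + F² - 96*F
u = -105189953/384826671 (u = 22988/(-23103) + (-75 + (-72)² - 96*(-72))/16657 = 22988*(-1/23103) + (-75 + 5184 + 6912)*(1/16657) = -22988/23103 + 12021*(1/16657) = -22988/23103 + 12021/16657 = -105189953/384826671 ≈ -0.27334)
a = -624 (a = 26*(-24) = -624)
√(a + u) = √(-624 - 105189953/384826671) = √(-240237032657/384826671) = I*√10272179725367954983/128275557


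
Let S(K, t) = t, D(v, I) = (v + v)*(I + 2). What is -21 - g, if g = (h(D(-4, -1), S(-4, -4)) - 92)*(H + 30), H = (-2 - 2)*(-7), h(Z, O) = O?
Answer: 5547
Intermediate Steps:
D(v, I) = 2*v*(2 + I) (D(v, I) = (2*v)*(2 + I) = 2*v*(2 + I))
H = 28 (H = -4*(-7) = 28)
g = -5568 (g = (-4 - 92)*(28 + 30) = -96*58 = -5568)
-21 - g = -21 - 1*(-5568) = -21 + 5568 = 5547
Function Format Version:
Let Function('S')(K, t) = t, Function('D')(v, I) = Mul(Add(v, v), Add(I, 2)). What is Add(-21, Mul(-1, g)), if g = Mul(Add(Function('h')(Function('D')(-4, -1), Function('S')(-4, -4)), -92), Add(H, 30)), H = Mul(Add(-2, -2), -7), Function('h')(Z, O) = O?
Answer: 5547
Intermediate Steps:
Function('D')(v, I) = Mul(2, v, Add(2, I)) (Function('D')(v, I) = Mul(Mul(2, v), Add(2, I)) = Mul(2, v, Add(2, I)))
H = 28 (H = Mul(-4, -7) = 28)
g = -5568 (g = Mul(Add(-4, -92), Add(28, 30)) = Mul(-96, 58) = -5568)
Add(-21, Mul(-1, g)) = Add(-21, Mul(-1, -5568)) = Add(-21, 5568) = 5547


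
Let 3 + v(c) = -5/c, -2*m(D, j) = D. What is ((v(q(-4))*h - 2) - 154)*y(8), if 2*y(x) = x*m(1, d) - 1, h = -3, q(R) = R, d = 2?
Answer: 3015/8 ≈ 376.88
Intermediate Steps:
m(D, j) = -D/2
v(c) = -3 - 5/c
y(x) = -1/2 - x/4 (y(x) = (x*(-1/2*1) - 1)/2 = (x*(-1/2) - 1)/2 = (-x/2 - 1)/2 = (-1 - x/2)/2 = -1/2 - x/4)
((v(q(-4))*h - 2) - 154)*y(8) = (((-3 - 5/(-4))*(-3) - 2) - 154)*(-1/2 - 1/4*8) = (((-3 - 5*(-1/4))*(-3) - 2) - 154)*(-1/2 - 2) = (((-3 + 5/4)*(-3) - 2) - 154)*(-5/2) = ((-7/4*(-3) - 2) - 154)*(-5/2) = ((21/4 - 2) - 154)*(-5/2) = (13/4 - 154)*(-5/2) = -603/4*(-5/2) = 3015/8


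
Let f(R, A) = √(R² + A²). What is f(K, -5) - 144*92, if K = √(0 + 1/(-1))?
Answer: -13248 + 2*√6 ≈ -13243.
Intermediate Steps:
K = I (K = √(0 - 1) = √(-1) = I ≈ 1.0*I)
f(R, A) = √(A² + R²)
f(K, -5) - 144*92 = √((-5)² + I²) - 144*92 = √(25 - 1) - 13248 = √24 - 13248 = 2*√6 - 13248 = -13248 + 2*√6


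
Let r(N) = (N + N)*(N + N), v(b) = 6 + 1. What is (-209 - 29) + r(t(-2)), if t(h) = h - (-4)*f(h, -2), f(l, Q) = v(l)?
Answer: 2466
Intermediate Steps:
v(b) = 7
f(l, Q) = 7
t(h) = 28 + h (t(h) = h - (-4)*7 = h - 1*(-28) = h + 28 = 28 + h)
r(N) = 4*N**2 (r(N) = (2*N)*(2*N) = 4*N**2)
(-209 - 29) + r(t(-2)) = (-209 - 29) + 4*(28 - 2)**2 = -238 + 4*26**2 = -238 + 4*676 = -238 + 2704 = 2466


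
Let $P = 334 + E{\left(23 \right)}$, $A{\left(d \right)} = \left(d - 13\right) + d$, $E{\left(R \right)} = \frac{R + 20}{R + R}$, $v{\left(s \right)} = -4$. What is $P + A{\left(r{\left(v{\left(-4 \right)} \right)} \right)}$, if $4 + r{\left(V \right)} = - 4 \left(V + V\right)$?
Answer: $\frac{17385}{46} \approx 377.93$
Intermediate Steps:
$r{\left(V \right)} = -4 - 8 V$ ($r{\left(V \right)} = -4 - 4 \left(V + V\right) = -4 - 4 \cdot 2 V = -4 - 8 V$)
$E{\left(R \right)} = \frac{20 + R}{2 R}$
$A{\left(d \right)} = -13 + 2 d$ ($A{\left(d \right)} = \left(-13 + d\right) + d = -13 + 2 d$)
$P = \frac{15407}{46}$ ($P = 334 + \frac{20 + 23}{2 \cdot 23} = 334 + \frac{1}{2} \cdot \frac{1}{23} \cdot 43 = 334 + \frac{43}{46} = \frac{15407}{46} \approx 334.93$)
$P + A{\left(r{\left(v{\left(-4 \right)} \right)} \right)} = \frac{15407}{46} - \left(13 - 2 \left(-4 - -32\right)\right) = \frac{15407}{46} - \left(13 - 2 \left(-4 + 32\right)\right) = \frac{15407}{46} + \left(-13 + 2 \cdot 28\right) = \frac{15407}{46} + \left(-13 + 56\right) = \frac{15407}{46} + 43 = \frac{17385}{46}$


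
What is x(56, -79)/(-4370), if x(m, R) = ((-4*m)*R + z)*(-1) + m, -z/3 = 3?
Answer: 17631/4370 ≈ 4.0346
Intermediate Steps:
z = -9 (z = -3*3 = -9)
x(m, R) = 9 + m + 4*R*m (x(m, R) = ((-4*m)*R - 9)*(-1) + m = (-4*R*m - 9)*(-1) + m = (-9 - 4*R*m)*(-1) + m = (9 + 4*R*m) + m = 9 + m + 4*R*m)
x(56, -79)/(-4370) = (9 + 56 + 4*(-79)*56)/(-4370) = (9 + 56 - 17696)*(-1/4370) = -17631*(-1/4370) = 17631/4370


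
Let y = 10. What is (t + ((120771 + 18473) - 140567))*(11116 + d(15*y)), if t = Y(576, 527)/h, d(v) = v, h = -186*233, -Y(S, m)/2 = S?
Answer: -107656059642/7223 ≈ -1.4905e+7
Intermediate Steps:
Y(S, m) = -2*S
h = -43338
t = 192/7223 (t = -2*576/(-43338) = -1152*(-1/43338) = 192/7223 ≈ 0.026582)
(t + ((120771 + 18473) - 140567))*(11116 + d(15*y)) = (192/7223 + ((120771 + 18473) - 140567))*(11116 + 15*10) = (192/7223 + (139244 - 140567))*(11116 + 150) = (192/7223 - 1323)*11266 = -9555837/7223*11266 = -107656059642/7223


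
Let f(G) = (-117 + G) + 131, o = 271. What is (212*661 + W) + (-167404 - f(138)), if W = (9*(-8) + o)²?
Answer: 12177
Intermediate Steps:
W = 39601 (W = (9*(-8) + 271)² = (-72 + 271)² = 199² = 39601)
f(G) = 14 + G
(212*661 + W) + (-167404 - f(138)) = (212*661 + 39601) + (-167404 - (14 + 138)) = (140132 + 39601) + (-167404 - 1*152) = 179733 + (-167404 - 152) = 179733 - 167556 = 12177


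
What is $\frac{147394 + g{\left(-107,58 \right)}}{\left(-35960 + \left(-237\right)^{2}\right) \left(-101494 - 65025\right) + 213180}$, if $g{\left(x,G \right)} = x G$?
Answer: $- \frac{141188}{3364969291} \approx -4.1958 \cdot 10^{-5}$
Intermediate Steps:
$g{\left(x,G \right)} = G x$
$\frac{147394 + g{\left(-107,58 \right)}}{\left(-35960 + \left(-237\right)^{2}\right) \left(-101494 - 65025\right) + 213180} = \frac{147394 + 58 \left(-107\right)}{\left(-35960 + \left(-237\right)^{2}\right) \left(-101494 - 65025\right) + 213180} = \frac{147394 - 6206}{\left(-35960 + 56169\right) \left(-166519\right) + 213180} = \frac{141188}{20209 \left(-166519\right) + 213180} = \frac{141188}{-3365182471 + 213180} = \frac{141188}{-3364969291} = 141188 \left(- \frac{1}{3364969291}\right) = - \frac{141188}{3364969291}$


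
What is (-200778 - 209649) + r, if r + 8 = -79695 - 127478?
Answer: -617608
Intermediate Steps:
r = -207181 (r = -8 + (-79695 - 127478) = -8 - 207173 = -207181)
(-200778 - 209649) + r = (-200778 - 209649) - 207181 = -410427 - 207181 = -617608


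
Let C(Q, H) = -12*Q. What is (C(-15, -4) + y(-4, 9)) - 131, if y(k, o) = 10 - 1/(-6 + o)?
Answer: 176/3 ≈ 58.667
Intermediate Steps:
(C(-15, -4) + y(-4, 9)) - 131 = (-12*(-15) + (-61 + 10*9)/(-6 + 9)) - 131 = (180 + (-61 + 90)/3) - 131 = (180 + (1/3)*29) - 131 = (180 + 29/3) - 131 = 569/3 - 131 = 176/3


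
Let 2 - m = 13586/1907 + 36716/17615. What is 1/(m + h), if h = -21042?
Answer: -33591805/707080912002 ≈ -4.7508e-5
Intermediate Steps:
m = -242151192/33591805 (m = 2 - (13586/1907 + 36716/17615) = 2 - 1*309334802/33591805 = 2 - 309334802/33591805 = -242151192/33591805 ≈ -7.2086)
1/(m + h) = 1/(-242151192/33591805 - 21042) = 1/(-707080912002/33591805) = -33591805/707080912002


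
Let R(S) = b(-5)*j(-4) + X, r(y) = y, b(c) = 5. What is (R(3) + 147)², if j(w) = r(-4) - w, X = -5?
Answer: 20164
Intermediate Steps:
j(w) = -4 - w
R(S) = -5 (R(S) = 5*(-4 - 1*(-4)) - 5 = 5*(-4 + 4) - 5 = 5*0 - 5 = 0 - 5 = -5)
(R(3) + 147)² = (-5 + 147)² = 142² = 20164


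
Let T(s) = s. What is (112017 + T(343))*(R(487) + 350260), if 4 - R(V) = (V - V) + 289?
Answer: 39323191000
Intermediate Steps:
R(V) = -285 (R(V) = 4 - ((V - V) + 289) = 4 - (0 + 289) = 4 - 1*289 = 4 - 289 = -285)
(112017 + T(343))*(R(487) + 350260) = (112017 + 343)*(-285 + 350260) = 112360*349975 = 39323191000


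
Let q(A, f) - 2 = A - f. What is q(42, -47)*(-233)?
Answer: -21203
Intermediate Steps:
q(A, f) = 2 + A - f (q(A, f) = 2 + (A - f) = 2 + A - f)
q(42, -47)*(-233) = (2 + 42 - 1*(-47))*(-233) = (2 + 42 + 47)*(-233) = 91*(-233) = -21203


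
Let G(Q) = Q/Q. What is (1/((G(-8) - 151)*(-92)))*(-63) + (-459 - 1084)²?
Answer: 10951905379/4600 ≈ 2.3808e+6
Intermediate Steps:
G(Q) = 1
(1/((G(-8) - 151)*(-92)))*(-63) + (-459 - 1084)² = (1/((1 - 151)*(-92)))*(-63) + (-459 - 1084)² = (-1/92/(-150))*(-63) + (-1543)² = -1/150*(-1/92)*(-63) + 2380849 = (1/13800)*(-63) + 2380849 = -21/4600 + 2380849 = 10951905379/4600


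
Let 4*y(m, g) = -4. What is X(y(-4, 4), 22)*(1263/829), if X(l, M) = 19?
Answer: 23997/829 ≈ 28.947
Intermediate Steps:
y(m, g) = -1 (y(m, g) = (1/4)*(-4) = -1)
X(y(-4, 4), 22)*(1263/829) = 19*(1263/829) = 23997/829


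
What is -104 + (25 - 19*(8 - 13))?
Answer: 16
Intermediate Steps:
-104 + (25 - 19*(8 - 13)) = -104 + (25 - 19*(-5)) = -104 + (25 + 95) = -104 + 120 = 16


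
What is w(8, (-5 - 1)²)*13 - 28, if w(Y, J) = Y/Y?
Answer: -15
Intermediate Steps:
w(Y, J) = 1
w(8, (-5 - 1)²)*13 - 28 = 1*13 - 28 = 13 - 28 = -15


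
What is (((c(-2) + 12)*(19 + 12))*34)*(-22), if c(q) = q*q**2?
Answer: -92752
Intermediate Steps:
c(q) = q**3
(((c(-2) + 12)*(19 + 12))*34)*(-22) = ((((-2)**3 + 12)*(19 + 12))*34)*(-22) = (((-8 + 12)*31)*34)*(-22) = ((4*31)*34)*(-22) = (124*34)*(-22) = 4216*(-22) = -92752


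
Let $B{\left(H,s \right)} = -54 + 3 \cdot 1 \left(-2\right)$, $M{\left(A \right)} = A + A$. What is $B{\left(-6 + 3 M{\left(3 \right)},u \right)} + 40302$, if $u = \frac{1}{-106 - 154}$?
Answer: $40242$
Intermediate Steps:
$M{\left(A \right)} = 2 A$
$u = - \frac{1}{260}$ ($u = \frac{1}{-260} = - \frac{1}{260} \approx -0.0038462$)
$B{\left(H,s \right)} = -60$ ($B{\left(H,s \right)} = -54 + 3 \left(-2\right) = -54 - 6 = -60$)
$B{\left(-6 + 3 M{\left(3 \right)},u \right)} + 40302 = -60 + 40302 = 40242$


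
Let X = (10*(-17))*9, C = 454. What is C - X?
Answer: 1984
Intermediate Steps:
X = -1530 (X = -170*9 = -1530)
C - X = 454 - 1*(-1530) = 454 + 1530 = 1984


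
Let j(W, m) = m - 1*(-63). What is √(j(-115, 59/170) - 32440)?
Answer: 9*I*√11551670/170 ≈ 179.94*I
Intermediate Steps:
j(W, m) = 63 + m (j(W, m) = m + 63 = 63 + m)
√(j(-115, 59/170) - 32440) = √((63 + 59/170) - 32440) = √(10769/170 - 32440) = √(-5504031/170) = 9*I*√11551670/170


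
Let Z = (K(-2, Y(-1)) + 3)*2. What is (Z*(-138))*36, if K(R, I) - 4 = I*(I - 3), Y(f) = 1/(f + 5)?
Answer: -62721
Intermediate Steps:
Y(f) = 1/(5 + f)
K(R, I) = 4 + I*(-3 + I) (K(R, I) = 4 + I*(I - 3) = 4 + I*(-3 + I))
Z = 101/8 (Z = ((4 + (1/(5 - 1))² - 3/(5 - 1)) + 3)*2 = ((4 + (1/4)² - 3/4) + 3)*2 = ((4 + (¼)² - 3*¼) + 3)*2 = ((4 + 1/16 - ¾) + 3)*2 = (53/16 + 3)*2 = (101/16)*2 = 101/8 ≈ 12.625)
(Z*(-138))*36 = ((101/8)*(-138))*36 = -6969/4*36 = -62721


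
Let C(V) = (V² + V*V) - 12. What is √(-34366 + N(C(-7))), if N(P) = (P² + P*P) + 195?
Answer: I*√19379 ≈ 139.21*I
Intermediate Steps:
C(V) = -12 + 2*V² (C(V) = (V² + V²) - 12 = 2*V² - 12 = -12 + 2*V²)
N(P) = 195 + 2*P² (N(P) = (P² + P²) + 195 = 2*P² + 195 = 195 + 2*P²)
√(-34366 + N(C(-7))) = √(-34366 + (195 + 2*(-12 + 2*(-7)²)²)) = √(-34366 + (195 + 2*(-12 + 2*49)²)) = √(-34366 + (195 + 2*(-12 + 98)²)) = √(-34366 + (195 + 2*86²)) = √(-34366 + (195 + 2*7396)) = √(-34366 + (195 + 14792)) = √(-34366 + 14987) = √(-19379) = I*√19379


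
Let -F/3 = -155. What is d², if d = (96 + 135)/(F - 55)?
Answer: 53361/168100 ≈ 0.31744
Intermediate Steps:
F = 465 (F = -3*(-155) = 465)
d = 231/410 (d = (96 + 135)/(465 - 55) = 231/410 ≈ 0.56341)
d² = (231/410)² = 53361/168100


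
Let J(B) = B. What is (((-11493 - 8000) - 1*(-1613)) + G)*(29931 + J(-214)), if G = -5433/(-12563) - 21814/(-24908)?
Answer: -6394396613699233/12035354 ≈ -5.3130e+8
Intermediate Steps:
G = 15745171/12035354 (G = -5433*(-1/12563) - 21814*(-1/24908) = 5433/12563 + 839/958 = 15745171/12035354 ≈ 1.3082)
(((-11493 - 8000) - 1*(-1613)) + G)*(29931 + J(-214)) = (((-11493 - 8000) - 1*(-1613)) + 15745171/12035354)*(29931 - 214) = ((-19493 + 1613) + 15745171/12035354)*29717 = (-17880 + 15745171/12035354)*29717 = -215176384349/12035354*29717 = -6394396613699233/12035354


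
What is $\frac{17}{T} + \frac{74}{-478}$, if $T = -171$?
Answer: $- \frac{10390}{40869} \approx -0.25423$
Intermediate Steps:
$\frac{17}{T} + \frac{74}{-478} = \frac{17}{-171} + \frac{74}{-478} = 17 \left(- \frac{1}{171}\right) + 74 \left(- \frac{1}{478}\right) = - \frac{17}{171} - \frac{37}{239} = - \frac{10390}{40869}$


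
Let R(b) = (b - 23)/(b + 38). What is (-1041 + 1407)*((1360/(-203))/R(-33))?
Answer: 311100/1421 ≈ 218.93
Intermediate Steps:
R(b) = (-23 + b)/(38 + b)
(-1041 + 1407)*((1360/(-203))/R(-33)) = (-1041 + 1407)*((1360/(-203))/(((-23 - 33)/(38 - 33)))) = 366*((1360*(-1/203))/((-56/5))) = 366*(-1360/(203*((1/5)*(-56)))) = 366*(-1360/(203*(-56/5))) = 366*(-1360/203*(-5/56)) = 366*(850/1421) = 311100/1421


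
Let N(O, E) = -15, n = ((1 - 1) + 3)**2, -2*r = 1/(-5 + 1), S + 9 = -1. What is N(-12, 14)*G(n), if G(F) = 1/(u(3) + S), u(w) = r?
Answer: 120/79 ≈ 1.5190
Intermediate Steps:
S = -10 (S = -9 - 1 = -10)
r = 1/8 (r = -1/(2*(-5 + 1)) = -1/2/(-4) = -1/2*(-1/4) = 1/8 ≈ 0.12500)
u(w) = 1/8
n = 9 (n = (0 + 3)**2 = 3**2 = 9)
G(F) = -8/79 (G(F) = 1/(1/8 - 10) = 1/(-79/8) = -8/79)
N(-12, 14)*G(n) = -15*(-8/79) = 120/79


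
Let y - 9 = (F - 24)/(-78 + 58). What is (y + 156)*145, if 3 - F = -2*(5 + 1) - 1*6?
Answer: 95787/4 ≈ 23947.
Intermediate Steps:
F = 21 (F = 3 - (-2*(5 + 1) - 1*6) = 3 - (-2*6 - 6) = 3 - (-12 - 6) = 3 - 1*(-18) = 3 + 18 = 21)
y = 183/20 (y = 9 + (21 - 24)/(-78 + 58) = 9 - 3/(-20) = 9 - 3*(-1/20) = 9 + 3/20 = 183/20 ≈ 9.1500)
(y + 156)*145 = (183/20 + 156)*145 = (3303/20)*145 = 95787/4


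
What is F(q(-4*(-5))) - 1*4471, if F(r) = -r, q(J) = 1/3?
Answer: -13414/3 ≈ -4471.3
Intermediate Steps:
q(J) = ⅓
F(q(-4*(-5))) - 1*4471 = -1*⅓ - 1*4471 = -⅓ - 4471 = -13414/3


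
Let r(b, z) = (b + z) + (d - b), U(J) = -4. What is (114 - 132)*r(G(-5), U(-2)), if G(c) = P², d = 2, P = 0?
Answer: 36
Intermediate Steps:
G(c) = 0 (G(c) = 0² = 0)
r(b, z) = 2 + z (r(b, z) = (b + z) + (2 - b) = 2 + z)
(114 - 132)*r(G(-5), U(-2)) = (114 - 132)*(2 - 4) = -18*(-2) = 36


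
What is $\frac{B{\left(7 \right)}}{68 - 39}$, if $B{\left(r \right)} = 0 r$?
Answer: $0$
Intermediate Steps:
$B{\left(r \right)} = 0$
$\frac{B{\left(7 \right)}}{68 - 39} = \frac{0}{68 - 39} = \frac{0}{29} = 0 \cdot \frac{1}{29} = 0$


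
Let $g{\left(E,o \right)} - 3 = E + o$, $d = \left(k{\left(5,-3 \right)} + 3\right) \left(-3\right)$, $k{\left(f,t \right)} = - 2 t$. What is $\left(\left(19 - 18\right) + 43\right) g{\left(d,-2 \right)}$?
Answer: $-1144$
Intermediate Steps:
$d = -27$ ($d = \left(\left(-2\right) \left(-3\right) + 3\right) \left(-3\right) = \left(6 + 3\right) \left(-3\right) = 9 \left(-3\right) = -27$)
$g{\left(E,o \right)} = 3 + E + o$ ($g{\left(E,o \right)} = 3 + \left(E + o\right) = 3 + E + o$)
$\left(\left(19 - 18\right) + 43\right) g{\left(d,-2 \right)} = \left(\left(19 - 18\right) + 43\right) \left(3 - 27 - 2\right) = \left(1 + 43\right) \left(-26\right) = 44 \left(-26\right) = -1144$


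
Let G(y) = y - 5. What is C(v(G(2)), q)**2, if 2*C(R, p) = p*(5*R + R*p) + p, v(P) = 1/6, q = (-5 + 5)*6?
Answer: 0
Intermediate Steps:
q = 0 (q = 0*6 = 0)
G(y) = -5 + y
v(P) = 1/6
C(R, p) = p/2 + p*(5*R + R*p)/2 (C(R, p) = (p*(5*R + R*p) + p)/2 = (p + p*(5*R + R*p))/2 = p/2 + p*(5*R + R*p)/2)
C(v(G(2)), q)**2 = ((1/2)*0*(1 + 5*(1/6) + (1/6)*0))**2 = ((1/2)*0*(1 + 5/6 + 0))**2 = ((1/2)*0*(11/6))**2 = 0**2 = 0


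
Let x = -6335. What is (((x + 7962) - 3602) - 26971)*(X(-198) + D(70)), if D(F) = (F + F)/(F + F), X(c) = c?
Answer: 5702362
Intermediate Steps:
D(F) = 1 (D(F) = (2*F)/((2*F)) = (2*F)*(1/(2*F)) = 1)
(((x + 7962) - 3602) - 26971)*(X(-198) + D(70)) = (((-6335 + 7962) - 3602) - 26971)*(-198 + 1) = ((1627 - 3602) - 26971)*(-197) = (-1975 - 26971)*(-197) = -28946*(-197) = 5702362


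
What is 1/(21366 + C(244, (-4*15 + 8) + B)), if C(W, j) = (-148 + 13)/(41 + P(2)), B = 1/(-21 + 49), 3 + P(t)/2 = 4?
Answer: 43/918603 ≈ 4.6810e-5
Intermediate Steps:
P(t) = 2 (P(t) = -6 + 2*4 = -6 + 8 = 2)
B = 1/28 ≈ 0.035714
C(W, j) = -135/43 (C(W, j) = (-148 + 13)/(41 + 2) = -135/43)
1/(21366 + C(244, (-4*15 + 8) + B)) = 1/(21366 - 135/43) = 1/(918603/43) = 43/918603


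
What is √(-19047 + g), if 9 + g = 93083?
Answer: √74027 ≈ 272.08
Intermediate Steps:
g = 93074 (g = -9 + 93083 = 93074)
√(-19047 + g) = √(-19047 + 93074) = √74027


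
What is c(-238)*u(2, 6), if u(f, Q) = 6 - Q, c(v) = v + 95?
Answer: 0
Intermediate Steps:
c(v) = 95 + v
c(-238)*u(2, 6) = (95 - 238)*(6 - 1*6) = -143*(6 - 6) = -143*0 = 0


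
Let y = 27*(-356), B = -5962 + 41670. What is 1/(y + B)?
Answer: 1/26096 ≈ 3.8320e-5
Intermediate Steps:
B = 35708
y = -9612
1/(y + B) = 1/(-9612 + 35708) = 1/26096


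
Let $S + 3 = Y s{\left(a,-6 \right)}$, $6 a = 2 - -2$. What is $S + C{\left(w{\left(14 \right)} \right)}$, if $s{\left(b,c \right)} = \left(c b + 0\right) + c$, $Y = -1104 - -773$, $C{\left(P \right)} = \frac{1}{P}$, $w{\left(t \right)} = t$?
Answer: $\frac{46299}{14} \approx 3307.1$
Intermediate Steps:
$Y = -331$ ($Y = -1104 + 773 = -331$)
$a = \frac{2}{3}$ ($a = \frac{2 - -2}{6} = \frac{2 + 2}{6} = \frac{1}{6} \cdot 4 = \frac{2}{3} \approx 0.66667$)
$s{\left(b,c \right)} = c + b c$ ($s{\left(b,c \right)} = \left(b c + 0\right) + c = b c + c = c + b c$)
$S = 3307$ ($S = -3 - 331 \left(- 6 \left(1 + \frac{2}{3}\right)\right) = -3 - 331 \left(\left(-6\right) \frac{5}{3}\right) = -3 - -3310 = -3 + 3310 = 3307$)
$S + C{\left(w{\left(14 \right)} \right)} = 3307 + \frac{1}{14} = \frac{46299}{14}$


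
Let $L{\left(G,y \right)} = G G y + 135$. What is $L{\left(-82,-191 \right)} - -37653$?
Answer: $-1246496$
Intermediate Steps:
$L{\left(G,y \right)} = 135 + y G^{2}$ ($L{\left(G,y \right)} = G^{2} y + 135 = y G^{2} + 135 = 135 + y G^{2}$)
$L{\left(-82,-191 \right)} - -37653 = \left(135 - 191 \left(-82\right)^{2}\right) - -37653 = \left(135 - 1284284\right) + 37653 = -1284149 + 37653 = -1246496$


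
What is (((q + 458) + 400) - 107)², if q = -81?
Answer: 448900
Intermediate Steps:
(((q + 458) + 400) - 107)² = (((-81 + 458) + 400) - 107)² = ((377 + 400) - 107)² = (777 - 107)² = 670² = 448900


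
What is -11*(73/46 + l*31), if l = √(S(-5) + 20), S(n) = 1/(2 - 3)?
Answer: -803/46 - 341*√19 ≈ -1503.8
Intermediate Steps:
S(n) = -1 (S(n) = 1/(-1) = -1)
l = √19 (l = √(-1 + 20) = √19 ≈ 4.3589)
-11*(73/46 + l*31) = -11*(73/46 + √19*31) = -11*(73*(1/46) + 31*√19) = -11*(73/46 + 31*√19) = -803/46 - 341*√19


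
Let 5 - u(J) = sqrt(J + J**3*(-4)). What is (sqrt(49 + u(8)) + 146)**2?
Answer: (146 + sqrt(2)*sqrt(27 - I*sqrt(510)))**2 ≈ 23673.0 - 881.3*I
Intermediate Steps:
u(J) = 5 - sqrt(J - 4*J**3) (u(J) = 5 - sqrt(J + J**3*(-4)) = 5 - sqrt(J - 4*J**3))
(sqrt(49 + u(8)) + 146)**2 = (sqrt(49 + (5 - sqrt(8 - 4*8**3))) + 146)**2 = (sqrt(49 + (5 - sqrt(8 - 4*512))) + 146)**2 = (sqrt(49 + (5 - sqrt(8 - 2048))) + 146)**2 = (sqrt(49 + (5 - sqrt(-2040))) + 146)**2 = (sqrt(49 + (5 - 2*I*sqrt(510))) + 146)**2 = (sqrt(54 - 2*I*sqrt(510)) + 146)**2 = (146 + sqrt(54 - 2*I*sqrt(510)))**2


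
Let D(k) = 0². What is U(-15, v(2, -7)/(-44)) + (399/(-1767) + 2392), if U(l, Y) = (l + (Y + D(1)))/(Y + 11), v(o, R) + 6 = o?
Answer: 4520303/1891 ≈ 2390.4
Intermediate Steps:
v(o, R) = -6 + o
D(k) = 0
U(l, Y) = (Y + l)/(11 + Y) (U(l, Y) = (l + (Y + 0))/(Y + 11) = (l + Y)/(11 + Y) = (Y + l)/(11 + Y))
U(-15, v(2, -7)/(-44)) + (399/(-1767) + 2392) = ((-6 + 2)/(-44) - 15)/(11 + (-6 + 2)/(-44)) + (399/(-1767) + 2392) = (-4*(-1/44) - 15)/(11 - 4*(-1/44)) + (399*(-1/1767) + 2392) = (1/11 - 15)/(11 + 1/11) + (-7/31 + 2392) = -164/11/(122/11) + 74145/31 = (11/122)*(-164/11) + 74145/31 = -82/61 + 74145/31 = 4520303/1891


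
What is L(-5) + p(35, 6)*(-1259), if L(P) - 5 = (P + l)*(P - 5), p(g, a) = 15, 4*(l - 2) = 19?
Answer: -37795/2 ≈ -18898.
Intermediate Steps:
l = 27/4 (l = 2 + (1/4)*19 = 2 + 19/4 = 27/4 ≈ 6.7500)
L(P) = 5 + (-5 + P)*(27/4 + P) (L(P) = 5 + (P + 27/4)*(P - 5) = 5 + (27/4 + P)*(-5 + P) = 5 + (-5 + P)*(27/4 + P))
L(-5) + p(35, 6)*(-1259) = (-115/4 + (-5)**2 + (7/4)*(-5)) + 15*(-1259) = (-115/4 + 25 - 35/4) - 18885 = -25/2 - 18885 = -37795/2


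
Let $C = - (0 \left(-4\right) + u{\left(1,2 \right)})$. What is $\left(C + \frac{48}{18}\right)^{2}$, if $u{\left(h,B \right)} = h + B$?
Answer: $\frac{1}{9} \approx 0.11111$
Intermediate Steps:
$u{\left(h,B \right)} = B + h$
$C = -3$ ($C = - (0 \left(-4\right) + \left(2 + 1\right)) = - (0 + 3) = \left(-1\right) 3 = -3$)
$\left(C + \frac{48}{18}\right)^{2} = \left(-3 + \frac{48}{18}\right)^{2} = \left(-3 + 48 \cdot \frac{1}{18}\right)^{2} = \left(-3 + \frac{8}{3}\right)^{2} = \left(- \frac{1}{3}\right)^{2} = \frac{1}{9}$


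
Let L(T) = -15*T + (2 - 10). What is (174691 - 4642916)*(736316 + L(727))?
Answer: -3241263819675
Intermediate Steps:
L(T) = -8 - 15*T (L(T) = -15*T - 8 = -8 - 15*T)
(174691 - 4642916)*(736316 + L(727)) = (174691 - 4642916)*(736316 + (-8 - 15*727)) = -4468225*(736316 + (-8 - 10905)) = -4468225*(736316 - 10913) = -4468225*725403 = -3241263819675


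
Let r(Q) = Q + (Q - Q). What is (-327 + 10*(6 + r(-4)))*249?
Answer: -76443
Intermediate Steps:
r(Q) = Q (r(Q) = Q + 0 = Q)
(-327 + 10*(6 + r(-4)))*249 = (-327 + 10*(6 - 4))*249 = (-327 + 10*2)*249 = (-327 + 20)*249 = -307*249 = -76443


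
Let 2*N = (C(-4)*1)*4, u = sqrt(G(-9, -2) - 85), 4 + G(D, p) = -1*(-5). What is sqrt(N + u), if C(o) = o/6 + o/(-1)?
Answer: sqrt(60 + 18*I*sqrt(21))/3 ≈ 3.0 + 1.5275*I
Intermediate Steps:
C(o) = -5*o/6 (C(o) = o*(1/6) + o*(-1) = o/6 - o = -5*o/6)
G(D, p) = 1 (G(D, p) = -4 - 1*(-5) = -4 + 5 = 1)
u = 2*I*sqrt(21) (u = sqrt(1 - 85) = sqrt(-84) = 2*I*sqrt(21) ≈ 9.1651*I)
N = 20/3 (N = ((-5/6*(-4)*1)*4)/2 = (((10/3)*1)*4)/2 = ((10/3)*4)/2 = (1/2)*(40/3) = 20/3 ≈ 6.6667)
sqrt(N + u) = sqrt(20/3 + 2*I*sqrt(21))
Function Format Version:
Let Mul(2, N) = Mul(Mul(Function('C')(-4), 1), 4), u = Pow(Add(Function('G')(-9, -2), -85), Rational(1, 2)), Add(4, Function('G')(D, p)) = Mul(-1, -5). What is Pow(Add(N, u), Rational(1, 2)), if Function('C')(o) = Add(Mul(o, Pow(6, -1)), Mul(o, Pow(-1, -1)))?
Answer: Mul(Rational(1, 3), Pow(Add(60, Mul(18, I, Pow(21, Rational(1, 2)))), Rational(1, 2))) ≈ Add(3.0000, Mul(1.5275, I))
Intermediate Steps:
Function('C')(o) = Mul(Rational(-5, 6), o) (Function('C')(o) = Add(Mul(o, Rational(1, 6)), Mul(o, -1)) = Add(Mul(Rational(1, 6), o), Mul(-1, o)) = Mul(Rational(-5, 6), o))
Function('G')(D, p) = 1 (Function('G')(D, p) = Add(-4, Mul(-1, -5)) = Add(-4, 5) = 1)
u = Mul(2, I, Pow(21, Rational(1, 2))) (u = Pow(Add(1, -85), Rational(1, 2)) = Pow(-84, Rational(1, 2)) = Mul(2, I, Pow(21, Rational(1, 2))) ≈ Mul(9.1651, I))
N = Rational(20, 3) (N = Mul(Rational(1, 2), Mul(Mul(Mul(Rational(-5, 6), -4), 1), 4)) = Mul(Rational(1, 2), Mul(Mul(Rational(10, 3), 1), 4)) = Mul(Rational(1, 2), Mul(Rational(10, 3), 4)) = Mul(Rational(1, 2), Rational(40, 3)) = Rational(20, 3) ≈ 6.6667)
Pow(Add(N, u), Rational(1, 2)) = Pow(Add(Rational(20, 3), Mul(2, I, Pow(21, Rational(1, 2)))), Rational(1, 2))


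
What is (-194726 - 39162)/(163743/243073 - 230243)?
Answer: 14212964456/13991423249 ≈ 1.0158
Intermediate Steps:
(-194726 - 39162)/(163743/243073 - 230243) = -233888/(163743*(1/243073) - 230243) = -233888/(163743/243073 - 230243) = -233888/(-55965692996/243073) = -233888*(-243073/55965692996) = 14212964456/13991423249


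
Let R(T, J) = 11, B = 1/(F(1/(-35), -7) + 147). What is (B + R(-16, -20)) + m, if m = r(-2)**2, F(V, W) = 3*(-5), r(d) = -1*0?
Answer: 1453/132 ≈ 11.008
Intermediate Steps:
r(d) = 0
F(V, W) = -15
B = 1/132 (B = 1/(-15 + 147) = 1/132 ≈ 0.0075758)
m = 0 (m = 0**2 = 0)
(B + R(-16, -20)) + m = (1/132 + 11) + 0 = 1453/132 + 0 = 1453/132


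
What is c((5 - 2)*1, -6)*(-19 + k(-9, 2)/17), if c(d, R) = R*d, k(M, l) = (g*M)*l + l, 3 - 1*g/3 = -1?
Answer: 9666/17 ≈ 568.59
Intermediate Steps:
g = 12 (g = 9 - 3*(-1) = 9 + 3 = 12)
k(M, l) = l + 12*M*l (k(M, l) = (12*M)*l + l = 12*M*l + l = l + 12*M*l)
c((5 - 2)*1, -6)*(-19 + k(-9, 2)/17) = (-6*(5 - 2))*(-19 + (2*(1 + 12*(-9)))/17) = (-18)*(-19 + (2*(1 - 108))*(1/17)) = (-6*3)*(-19 + (2*(-107))*(1/17)) = -18*(-19 - 214*1/17) = -18*(-19 - 214/17) = -18*(-537/17) = 9666/17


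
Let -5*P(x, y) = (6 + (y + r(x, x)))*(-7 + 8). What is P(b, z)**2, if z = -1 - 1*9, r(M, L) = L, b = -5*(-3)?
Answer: 121/25 ≈ 4.8400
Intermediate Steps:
b = 15
z = -10 (z = -1 - 9 = -10)
P(x, y) = -6/5 - x/5 - y/5 (P(x, y) = -(6 + (y + x))*(-7 + 8)/5 = -(6 + (x + y))/5 = -(6 + x + y)/5 = -6/5 - x/5 - y/5)
P(b, z)**2 = (-6/5 - 1/5*15 - 1/5*(-10))**2 = (-6/5 - 3 + 2)**2 = (-11/5)**2 = 121/25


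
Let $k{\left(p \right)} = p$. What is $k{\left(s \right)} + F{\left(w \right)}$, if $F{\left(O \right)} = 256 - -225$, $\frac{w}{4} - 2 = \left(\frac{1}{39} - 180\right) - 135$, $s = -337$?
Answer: $144$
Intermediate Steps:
$w = - \frac{48824}{39}$ ($w = 8 + 4 \left(\left(\frac{1}{39} - 180\right) - 135\right) = 8 + 4 \left(- \frac{7019}{39} - 135\right) = 8 + 4 \left(- \frac{12284}{39}\right) = 8 - \frac{49136}{39} = - \frac{48824}{39} \approx -1251.9$)
$F{\left(O \right)} = 481$ ($F{\left(O \right)} = 256 + 225 = 481$)
$k{\left(s \right)} + F{\left(w \right)} = -337 + 481 = 144$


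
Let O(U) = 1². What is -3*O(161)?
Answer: -3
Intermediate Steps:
O(U) = 1
-3*O(161) = -3*1 = -3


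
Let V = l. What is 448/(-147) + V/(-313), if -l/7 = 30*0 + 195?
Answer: 8633/6573 ≈ 1.3134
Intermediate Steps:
l = -1365 (l = -7*(30*0 + 195) = -7*(0 + 195) = -7*195 = -1365)
V = -1365
448/(-147) + V/(-313) = 448/(-147) - 1365/(-313) = 448*(-1/147) - 1365*(-1/313) = -64/21 + 1365/313 = 8633/6573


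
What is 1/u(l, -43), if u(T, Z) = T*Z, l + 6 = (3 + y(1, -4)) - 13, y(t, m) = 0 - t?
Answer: 1/731 ≈ 0.0013680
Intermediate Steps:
y(t, m) = -t
l = -17 (l = -6 + ((3 - 1*1) - 13) = -6 + ((3 - 1) - 13) = -6 + (2 - 13) = -6 - 11 = -17)
1/u(l, -43) = 1/(-17*(-43)) = 1/731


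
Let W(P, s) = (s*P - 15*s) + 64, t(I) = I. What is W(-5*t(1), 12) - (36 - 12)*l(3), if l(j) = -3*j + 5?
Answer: -80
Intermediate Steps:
l(j) = 5 - 3*j
W(P, s) = 64 - 15*s + P*s (W(P, s) = (P*s - 15*s) + 64 = (-15*s + P*s) + 64 = 64 - 15*s + P*s)
W(-5*t(1), 12) - (36 - 12)*l(3) = (64 - 15*12 - 5*1*12) - (36 - 12)*(5 - 3*3) = (64 - 180 - 5*12) - 24*(5 - 9) = (64 - 180 - 60) - 24*(-4) = -176 - 1*(-96) = -176 + 96 = -80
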